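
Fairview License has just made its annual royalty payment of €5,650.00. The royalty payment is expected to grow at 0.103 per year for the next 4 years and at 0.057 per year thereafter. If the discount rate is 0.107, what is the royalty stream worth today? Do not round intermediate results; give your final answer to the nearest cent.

€140120.58

D_1 = 6231.95000
D_2 = 6873.84085
D_3 = 7581.84646
D_4 = 8362.77664
Terminal value at year 4: TV = D_4×(1+g_2)/(r−g_2) = 8839.45491/0.05 = 176789.09823
P_0 = D_1/(1+r)^1 + D_2/(1+r)^2 + D_3/(1+r)^3 + D_4/(1+r)^4 + TV/(1+r)^4
    = 5629.58446 + 5609.24269 + 5588.97443 + 5568.77940 + 117723.99648 = 140120.57746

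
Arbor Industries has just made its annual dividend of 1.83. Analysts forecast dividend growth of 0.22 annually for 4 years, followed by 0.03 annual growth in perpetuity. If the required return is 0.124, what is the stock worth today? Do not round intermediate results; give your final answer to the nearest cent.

36.85

D_1 = 2.23260
D_2 = 2.72377
D_3 = 3.32300
D_4 = 4.05406
Terminal value at year 4: TV = D_4×(1+g_2)/(r−g_2) = 4.17568/0.094 = 44.42217
P_0 = D_1/(1+r)^1 + D_2/(1+r)^2 + D_3/(1+r)^3 + D_4/(1+r)^4 + TV/(1+r)^4
    = 1.98630 + 2.15595 + 2.34009 + 2.53995 + 27.83137 = 36.85365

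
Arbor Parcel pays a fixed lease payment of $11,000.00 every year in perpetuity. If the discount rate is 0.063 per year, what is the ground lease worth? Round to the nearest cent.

Level perpetuity: PV = C / r = $11,000.00 / 0.063 = $174,603.17

$174603.17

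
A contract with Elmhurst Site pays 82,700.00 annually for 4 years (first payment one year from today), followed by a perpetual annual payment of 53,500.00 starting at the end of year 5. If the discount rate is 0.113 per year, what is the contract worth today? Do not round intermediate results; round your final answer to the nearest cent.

PV of 4-year annuity: 82,700.00 × [1 − (1+0.113)^−4] / 0.113 = 254937.44790
Perpetuity value at year 4: 53,500.00 / 0.113 = 473451.32743
PV of perpetuity: 473451.32743 / (1+0.113)^4 = 308528.06912
Total PV = 254937.44790 + 308528.06912 = 563465.51702

563465.52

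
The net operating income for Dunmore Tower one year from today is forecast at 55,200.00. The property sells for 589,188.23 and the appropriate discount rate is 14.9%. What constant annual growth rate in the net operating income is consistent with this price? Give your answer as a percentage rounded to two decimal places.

5.53%

P = D₁/(r−g) ⇒ g = r − D₁/P = 0.149 − 55,200.00/589,188.23 = 0.055312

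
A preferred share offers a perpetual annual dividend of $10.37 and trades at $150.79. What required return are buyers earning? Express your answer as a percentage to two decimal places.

6.88%

P = C/r ⇒ r = C/P = $10.37/$150.79 = 0.068771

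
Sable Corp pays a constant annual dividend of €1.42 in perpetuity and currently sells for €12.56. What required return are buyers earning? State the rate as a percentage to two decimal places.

P = C/r ⇒ r = C/P = €1.42/€12.56 = 0.113057

11.31%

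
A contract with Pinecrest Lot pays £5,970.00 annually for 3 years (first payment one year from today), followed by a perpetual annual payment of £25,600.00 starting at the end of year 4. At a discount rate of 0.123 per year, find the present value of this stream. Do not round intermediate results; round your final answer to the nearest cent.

£161224.13

PV of 3-year annuity: £5,970.00 × [1 − (1+0.123)^−3] / 0.123 = 14265.33490
Perpetuity value at year 3: £25,600.00 / 0.123 = 208130.08130
PV of perpetuity: 208130.08130 / (1+0.123)^3 = 146958.79595
Total PV = 14265.33490 + 146958.79595 = 161224.13085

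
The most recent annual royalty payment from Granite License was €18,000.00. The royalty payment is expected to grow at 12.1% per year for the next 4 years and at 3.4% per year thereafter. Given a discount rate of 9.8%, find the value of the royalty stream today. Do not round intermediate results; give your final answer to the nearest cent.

D_1 = 20178.00000
D_2 = 22619.53800
D_3 = 25356.50210
D_4 = 28424.63885
Terminal value at year 4: TV = D_4×(1+g_2)/(r−g_2) = 29391.07657/0.064 = 459235.57145
P_0 = D_1/(1+r)^1 + D_2/(1+r)^2 + D_3/(1+r)^3 + D_4/(1+r)^4 + TV/(1+r)^4
    = 18377.04918 + 18761.99648 + 19155.00733 + 19556.25065 + 315955.67464 = 391805.97828

€391805.98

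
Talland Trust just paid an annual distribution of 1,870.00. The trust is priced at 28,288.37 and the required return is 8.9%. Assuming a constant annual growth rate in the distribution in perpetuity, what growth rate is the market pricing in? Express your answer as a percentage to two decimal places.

2.15%

P = D₀(1+g)/(r−g) ⇒ P(r−g) = D₀(1+g) ⇒ g(P+D₀) = P·r − D₀
g = (P·r − D₀)/(P + D₀) = (28,288.37×0.089 − 1,870.00) / (28,288.37 + 1,870.00) = 0.021475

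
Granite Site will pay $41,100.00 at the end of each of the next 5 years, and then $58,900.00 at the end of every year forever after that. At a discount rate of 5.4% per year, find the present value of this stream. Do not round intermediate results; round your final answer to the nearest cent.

$1014520.78

PV of 5-year annuity: $41,100.00 × [1 − (1+0.054)^−5] / 0.054 = 175991.02397
Perpetuity value at year 5: $58,900.00 / 0.054 = 1090740.74074
PV of perpetuity: 1090740.74074 / (1+0.054)^5 = 838529.75991
Total PV = 175991.02397 + 838529.75991 = 1014520.78389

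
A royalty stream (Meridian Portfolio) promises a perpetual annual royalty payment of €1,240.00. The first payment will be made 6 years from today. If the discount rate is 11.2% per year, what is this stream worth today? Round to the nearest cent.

€6511.48

Value at end of year 5: C / r = €1,240.00 / 0.112 = €11,071.4286
Discount to today: PV = €11,071.4286 / (1 + 0.112)^5 = €11,071.4286 / 1.700294 = €6,511.48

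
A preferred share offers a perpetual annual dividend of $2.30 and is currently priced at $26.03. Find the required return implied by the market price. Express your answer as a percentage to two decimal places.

P = C/r ⇒ r = C/P = $2.30/$26.03 = 0.088360

8.84%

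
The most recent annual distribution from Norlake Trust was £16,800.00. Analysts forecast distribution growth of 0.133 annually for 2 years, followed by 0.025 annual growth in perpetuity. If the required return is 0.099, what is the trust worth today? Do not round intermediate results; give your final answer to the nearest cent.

D_1 = 19034.40000
D_2 = 21565.97520
Terminal value at year 2: TV = D_2×(1+g_2)/(r−g_2) = 22105.12458/0.074 = 298717.89973
P_0 = D_1/(1+r)^1 + D_2/(1+r)^2 + TV/(1+r)^2
    = 17319.74522 + 17855.56992 + 247323.77248 = 282499.08762

£282499.09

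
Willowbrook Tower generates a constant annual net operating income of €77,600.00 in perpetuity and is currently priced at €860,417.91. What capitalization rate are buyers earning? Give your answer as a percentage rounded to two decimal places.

P = C/r ⇒ r = C/P = €77,600.00/€860,417.91 = 0.090189

9.02%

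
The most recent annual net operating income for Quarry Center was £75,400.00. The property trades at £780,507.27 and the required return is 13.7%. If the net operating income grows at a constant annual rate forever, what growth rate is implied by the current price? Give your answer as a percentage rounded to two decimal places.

P = D₀(1+g)/(r−g) ⇒ P(r−g) = D₀(1+g) ⇒ g(P+D₀) = P·r − D₀
g = (P·r − D₀)/(P + D₀) = (£780,507.27×0.137 − £75,400.00) / (£780,507.27 + £75,400.00) = 0.036838

3.68%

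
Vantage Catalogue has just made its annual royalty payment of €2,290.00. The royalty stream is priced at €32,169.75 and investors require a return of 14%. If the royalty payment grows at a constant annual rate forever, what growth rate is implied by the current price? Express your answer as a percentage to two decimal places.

P = D₀(1+g)/(r−g) ⇒ P(r−g) = D₀(1+g) ⇒ g(P+D₀) = P·r − D₀
g = (P·r − D₀)/(P + D₀) = (€32,169.75×0.14 − €2,290.00) / (€32,169.75 + €2,290.00) = 0.064242

6.42%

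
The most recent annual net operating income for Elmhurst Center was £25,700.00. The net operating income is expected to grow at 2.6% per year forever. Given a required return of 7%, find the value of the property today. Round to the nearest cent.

£599277.27

D₁ = D₀ × (1 + g) = £25,700.00 × 1.026 = £26,368.2000
Growing perpetuity: P = D₁ / (r − g) = £26,368.2000 / (0.07 − 0.026) = £599,277.27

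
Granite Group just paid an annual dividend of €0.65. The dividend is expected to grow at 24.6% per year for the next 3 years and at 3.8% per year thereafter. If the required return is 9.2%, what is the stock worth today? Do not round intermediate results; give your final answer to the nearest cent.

€21.11

D_1 = 0.80990
D_2 = 1.00914
D_3 = 1.25738
Terminal value at year 3: TV = D_3×(1+g_2)/(r−g_2) = 1.30516/0.054 = 24.16969
P_0 = D_1/(1+r)^1 + D_2/(1+r)^2 + D_3/(1+r)^3 + TV/(1+r)^3
    = 0.74167 + 0.84626 + 0.96561 + 18.56108 = 21.11461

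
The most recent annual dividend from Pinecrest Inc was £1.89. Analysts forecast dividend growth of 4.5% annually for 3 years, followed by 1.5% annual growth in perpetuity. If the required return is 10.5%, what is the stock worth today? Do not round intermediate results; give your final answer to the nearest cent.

D_1 = 1.97505
D_2 = 2.06393
D_3 = 2.15680
Terminal value at year 3: TV = D_3×(1+g_2)/(r−g_2) = 2.18916/0.09 = 24.32396
P_0 = D_1/(1+r)^1 + D_2/(1+r)^2 + D_3/(1+r)^3 + TV/(1+r)^3
    = 1.78738 + 1.69032 + 1.59854 + 18.02799 = 23.10423

£23.10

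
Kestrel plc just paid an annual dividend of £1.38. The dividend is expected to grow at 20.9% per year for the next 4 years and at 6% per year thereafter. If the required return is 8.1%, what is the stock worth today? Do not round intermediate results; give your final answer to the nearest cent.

£116.34

D_1 = 1.66842
D_2 = 2.01712
D_3 = 2.43870
D_4 = 2.94839
Terminal value at year 4: TV = D_4×(1+g_2)/(r−g_2) = 3.12529/0.021 = 148.82328
P_0 = D_1/(1+r)^1 + D_2/(1+r)^2 + D_3/(1+r)^3 + D_4/(1+r)^4 + TV/(1+r)^4
    = 1.54340 + 1.72616 + 1.93055 + 2.15914 + 108.98534 = 116.34459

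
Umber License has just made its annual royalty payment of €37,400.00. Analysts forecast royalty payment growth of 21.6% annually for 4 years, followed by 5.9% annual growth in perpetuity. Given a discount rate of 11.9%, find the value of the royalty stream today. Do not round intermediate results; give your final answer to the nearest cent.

D_1 = 45478.40000
D_2 = 55301.73440
D_3 = 67246.90903
D_4 = 81772.24138
Terminal value at year 4: TV = D_4×(1+g_2)/(r−g_2) = 86596.80362/0.06 = 1443280.06037
P_0 = D_1/(1+r)^1 + D_2/(1+r)^2 + D_3/(1+r)^3 + D_4/(1+r)^4 + TV/(1+r)^4
    = 40642.00179 + 44165.03501 + 47993.46074 + 52153.75180 + 920513.71922 = 1105467.96855

€1105467.97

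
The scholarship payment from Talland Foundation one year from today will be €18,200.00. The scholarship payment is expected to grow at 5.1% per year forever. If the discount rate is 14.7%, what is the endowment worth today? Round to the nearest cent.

€189583.33

Growing perpetuity: P = D₁ / (r − g) = €18,200.0000 / (0.147 − 0.051) = €189,583.33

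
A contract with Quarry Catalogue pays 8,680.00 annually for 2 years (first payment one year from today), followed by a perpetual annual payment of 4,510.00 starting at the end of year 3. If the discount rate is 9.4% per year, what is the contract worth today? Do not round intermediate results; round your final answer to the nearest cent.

PV of 2-year annuity: 8,680.00 × [1 − (1+0.094)^−2] / 0.094 = 15186.64211
Perpetuity value at year 2: 4,510.00 / 0.094 = 47978.72340
PV of perpetuity: 47978.72340 / (1+0.094)^2 = 40087.96811
Total PV = 15186.64211 + 40087.96811 = 55274.61023

55274.61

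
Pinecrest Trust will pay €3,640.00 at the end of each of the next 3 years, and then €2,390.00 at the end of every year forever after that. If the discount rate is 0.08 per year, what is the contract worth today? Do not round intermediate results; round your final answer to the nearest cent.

PV of 3-year annuity: €3,640.00 × [1 − (1+0.08)^−3] / 0.08 = 9380.63303
Perpetuity value at year 3: €2,390.00 / 0.08 = 29875.00000
PV of perpetuity: 29875.00000 / (1+0.08)^3 = 23715.73820
Total PV = 9380.63303 + 23715.73820 = 33096.37123

€33096.37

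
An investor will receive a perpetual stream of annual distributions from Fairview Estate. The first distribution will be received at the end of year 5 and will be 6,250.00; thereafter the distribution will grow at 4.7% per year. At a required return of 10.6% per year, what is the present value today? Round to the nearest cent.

70795.80

Value at end of year 4: C₁ / (r − g) = 6,250.00 / (0.106 − 0.047) = 105,932.2034
Discount to today: PV = 105,932.2034 / (1 + 0.106)^4 = 105,932.2034 / 1.496306 = 70,795.80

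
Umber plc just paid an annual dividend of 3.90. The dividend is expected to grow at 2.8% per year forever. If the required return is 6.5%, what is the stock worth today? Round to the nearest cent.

108.36

D₁ = D₀ × (1 + g) = 3.90 × 1.028 = 4.0092
Growing perpetuity: P = D₁ / (r − g) = 4.0092 / (0.065 − 0.028) = 108.36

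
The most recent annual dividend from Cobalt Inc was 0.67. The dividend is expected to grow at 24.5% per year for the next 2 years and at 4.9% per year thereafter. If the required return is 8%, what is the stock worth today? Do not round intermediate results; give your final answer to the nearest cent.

D_1 = 0.83415
D_2 = 1.03852
Terminal value at year 2: TV = D_2×(1+g_2)/(r−g_2) = 1.08940/0.031 = 35.14207
P_0 = D_1/(1+r)^1 + D_2/(1+r)^2 + TV/(1+r)^2
    = 0.77236 + 0.89036 + 30.12866 = 31.79138

31.79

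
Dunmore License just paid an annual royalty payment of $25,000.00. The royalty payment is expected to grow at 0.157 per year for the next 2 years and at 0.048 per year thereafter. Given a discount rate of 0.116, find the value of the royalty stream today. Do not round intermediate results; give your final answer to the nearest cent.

D_1 = 28925.00000
D_2 = 33466.22500
Terminal value at year 2: TV = D_2×(1+g_2)/(r−g_2) = 35072.60380/0.068 = 515773.58529
P_0 = D_1/(1+r)^1 + D_2/(1+r)^2 + TV/(1+r)^2
    = 25918.45878 + 26870.66022 + 414124.29286 = 466913.41187

$466913.41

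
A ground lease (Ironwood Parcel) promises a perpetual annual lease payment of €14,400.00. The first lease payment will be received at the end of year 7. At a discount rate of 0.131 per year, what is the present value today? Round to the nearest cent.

Value at end of year 6: C / r = €14,400.00 / 0.131 = €109,923.6641
Discount to today: PV = €109,923.6641 / (1 + 0.131)^6 = €109,923.6641 / 2.093031 = €52,518.89

€52518.89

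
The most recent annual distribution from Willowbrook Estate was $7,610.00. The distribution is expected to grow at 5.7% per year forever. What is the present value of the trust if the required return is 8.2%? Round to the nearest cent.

D₁ = D₀ × (1 + g) = $7,610.00 × 1.057 = $8,043.7700
Growing perpetuity: P = D₁ / (r − g) = $8,043.7700 / (0.082 − 0.057) = $321,750.80

$321750.80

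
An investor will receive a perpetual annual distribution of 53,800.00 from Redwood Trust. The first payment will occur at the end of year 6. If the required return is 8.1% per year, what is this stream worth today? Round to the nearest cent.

449954.69

Value at end of year 5: C / r = 53,800.00 / 0.081 = 664,197.5309
Discount to today: PV = 664,197.5309 / (1 + 0.081)^5 = 664,197.5309 / 1.476143 = 449,954.69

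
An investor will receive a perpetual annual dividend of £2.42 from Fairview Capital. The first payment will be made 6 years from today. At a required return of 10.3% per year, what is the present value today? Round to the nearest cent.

Value at end of year 5: C / r = £2.42 / 0.103 = £23.4951
Discount to today: PV = £23.4951 / (1 + 0.103)^5 = £23.4951 / 1.632592 = £14.39

£14.39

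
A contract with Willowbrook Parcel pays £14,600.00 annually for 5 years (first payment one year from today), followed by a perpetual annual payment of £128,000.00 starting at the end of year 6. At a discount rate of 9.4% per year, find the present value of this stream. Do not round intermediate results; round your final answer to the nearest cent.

£925155.81

PV of 5-year annuity: £14,600.00 × [1 − (1+0.094)^−5] / 0.094 = 56204.37558
Perpetuity value at year 5: £128,000.00 / 0.094 = 1361702.12766
PV of perpetuity: 1361702.12766 / (1+0.094)^5 = 868951.43761
Total PV = 56204.37558 + 868951.43761 = 925155.81319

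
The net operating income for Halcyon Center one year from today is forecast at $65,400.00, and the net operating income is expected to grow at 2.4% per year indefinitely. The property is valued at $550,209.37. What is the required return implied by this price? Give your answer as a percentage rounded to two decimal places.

14.29%

P = D₁/(r − g) ⇒ r = D₁/P + g = $65,400.0000/$550,209.37 + 0.024 = 0.118864 + 0.024 = 0.142864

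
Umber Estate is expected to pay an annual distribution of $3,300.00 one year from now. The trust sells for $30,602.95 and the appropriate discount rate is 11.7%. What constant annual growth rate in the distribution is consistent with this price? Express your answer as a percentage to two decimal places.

P = D₁/(r−g) ⇒ g = r − D₁/P = 0.117 − $3,300.00/$30,602.95 = 0.009167

0.92%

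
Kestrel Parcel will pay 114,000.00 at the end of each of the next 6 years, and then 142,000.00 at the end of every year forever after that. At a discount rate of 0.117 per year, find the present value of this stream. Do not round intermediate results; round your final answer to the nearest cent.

PV of 6-year annuity: 114,000.00 × [1 − (1+0.117)^−6] / 0.117 = 472709.97430
Perpetuity value at year 6: 142,000.00 / 0.117 = 1213675.21368
PV of perpetuity: 1213675.21368 / (1+0.117)^6 = 624861.03516
Total PV = 472709.97430 + 624861.03516 = 1097571.00946

1097571.01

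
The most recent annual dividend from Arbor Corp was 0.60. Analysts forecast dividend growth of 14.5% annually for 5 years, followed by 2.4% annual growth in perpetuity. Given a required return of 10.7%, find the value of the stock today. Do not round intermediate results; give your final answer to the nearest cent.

12.09

D_1 = 0.68700
D_2 = 0.78661
D_3 = 0.90067
D_4 = 1.03127
D_5 = 1.18081
Terminal value at year 5: TV = D_5×(1+g_2)/(r−g_2) = 1.20915/0.083 = 14.56802
P_0 = D_1/(1+r)^1 + D_2/(1+r)^2 + D_3/(1+r)^3 + D_4/(1+r)^4 + D_5/(1+r)^5 + TV/(1+r)^5
    = 0.62060 + 0.64190 + 0.66393 + 0.68672 + 0.71030 + 8.76319 = 12.08665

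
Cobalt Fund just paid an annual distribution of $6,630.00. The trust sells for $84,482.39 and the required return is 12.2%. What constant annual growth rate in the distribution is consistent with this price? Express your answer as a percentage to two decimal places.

4.04%

P = D₀(1+g)/(r−g) ⇒ P(r−g) = D₀(1+g) ⇒ g(P+D₀) = P·r − D₀
g = (P·r − D₀)/(P + D₀) = ($84,482.39×0.122 − $6,630.00) / ($84,482.39 + $6,630.00) = 0.040355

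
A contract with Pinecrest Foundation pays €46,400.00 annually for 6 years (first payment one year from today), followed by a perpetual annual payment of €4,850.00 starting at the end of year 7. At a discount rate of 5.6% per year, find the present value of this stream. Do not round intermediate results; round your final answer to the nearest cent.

€293515.12

PV of 6-year annuity: €46,400.00 × [1 − (1+0.056)^−6] / 0.056 = 231059.68640
Perpetuity value at year 6: €4,850.00 / 0.056 = 86607.14286
PV of perpetuity: 86607.14286 / (1+0.056)^6 = 62455.42995
Total PV = 231059.68640 + 62455.42995 = 293515.11635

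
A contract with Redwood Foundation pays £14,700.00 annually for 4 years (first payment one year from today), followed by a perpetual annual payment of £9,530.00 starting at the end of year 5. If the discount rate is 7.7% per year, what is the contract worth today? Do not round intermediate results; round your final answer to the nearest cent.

£141004.90

PV of 4-year annuity: £14,700.00 × [1 − (1+0.077)^−4] / 0.077 = 49015.16778
Perpetuity value at year 4: £9,530.00 / 0.077 = 123766.23377
PV of perpetuity: 123766.23377 / (1+0.077)^4 = 91989.73384
Total PV = 49015.16778 + 91989.73384 = 141004.90162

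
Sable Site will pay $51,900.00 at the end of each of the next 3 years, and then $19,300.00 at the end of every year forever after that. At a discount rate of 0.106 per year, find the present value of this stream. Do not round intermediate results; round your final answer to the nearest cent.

PV of 3-year annuity: $51,900.00 × [1 − (1+0.106)^−3] / 0.106 = 127716.36786
Perpetuity value at year 3: $19,300.00 / 0.106 = 182075.47170
PV of perpetuity: 182075.47170 / (1+0.106)^3 = 134581.71641
Total PV = 127716.36786 + 134581.71641 = 262298.08426

$262298.08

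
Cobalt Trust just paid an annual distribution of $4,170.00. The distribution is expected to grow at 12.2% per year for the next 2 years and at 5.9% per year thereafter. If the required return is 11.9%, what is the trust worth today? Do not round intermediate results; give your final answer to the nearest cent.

D_1 = 4678.74000
D_2 = 5249.54628
Terminal value at year 2: TV = D_2×(1+g_2)/(r−g_2) = 5559.26951/0.06 = 92654.49184
P_0 = D_1/(1+r)^1 + D_2/(1+r)^2 + TV/(1+r)^2
    = 4181.17962 + 4192.38922 + 73995.66976 = 82369.23861

$82369.24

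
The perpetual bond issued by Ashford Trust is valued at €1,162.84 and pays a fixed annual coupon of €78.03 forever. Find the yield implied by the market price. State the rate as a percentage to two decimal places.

6.71%

P = C/r ⇒ r = C/P = €78.03/€1,162.84 = 0.067103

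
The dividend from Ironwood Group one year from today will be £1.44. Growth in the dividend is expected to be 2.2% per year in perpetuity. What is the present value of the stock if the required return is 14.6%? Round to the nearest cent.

£11.61

Growing perpetuity: P = D₁ / (r − g) = £1.4400 / (0.146 − 0.022) = £11.61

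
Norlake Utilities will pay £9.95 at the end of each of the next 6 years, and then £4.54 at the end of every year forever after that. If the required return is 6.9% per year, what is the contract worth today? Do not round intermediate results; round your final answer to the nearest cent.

PV of 6-year annuity: £9.95 × [1 − (1+0.069)^−6] / 0.069 = 47.57384
Perpetuity value at year 6: £4.54 / 0.069 = 65.79710
PV of perpetuity: 65.79710 / (1+0.069)^6 = 44.09004
Total PV = 47.57384 + 44.09004 = 91.66388

£91.66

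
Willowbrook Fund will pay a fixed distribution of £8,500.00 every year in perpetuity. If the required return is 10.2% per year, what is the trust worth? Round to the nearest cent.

£83333.33

Level perpetuity: PV = C / r = £8,500.00 / 0.102 = £83,333.33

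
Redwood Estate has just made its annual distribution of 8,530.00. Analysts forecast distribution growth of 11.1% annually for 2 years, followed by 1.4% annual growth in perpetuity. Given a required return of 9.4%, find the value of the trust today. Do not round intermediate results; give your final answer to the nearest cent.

D_1 = 9476.83000
D_2 = 10528.75813
Terminal value at year 2: TV = D_2×(1+g_2)/(r−g_2) = 10676.16074/0.08 = 133452.00930
P_0 = D_1/(1+r)^1 + D_2/(1+r)^2 + TV/(1+r)^2
    = 8662.55027 + 8797.16029 + 111504.00665 = 128963.71721

128963.72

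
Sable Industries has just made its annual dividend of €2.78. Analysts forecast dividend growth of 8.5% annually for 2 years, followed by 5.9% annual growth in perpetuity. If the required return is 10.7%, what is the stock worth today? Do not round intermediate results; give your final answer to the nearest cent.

€64.32

D_1 = 3.01630
D_2 = 3.27269
Terminal value at year 2: TV = D_2×(1+g_2)/(r−g_2) = 3.46577/0.048 = 72.20362
P_0 = D_1/(1+r)^1 + D_2/(1+r)^2 + TV/(1+r)^2
    = 2.72475 + 2.67060 + 58.92014 = 64.31549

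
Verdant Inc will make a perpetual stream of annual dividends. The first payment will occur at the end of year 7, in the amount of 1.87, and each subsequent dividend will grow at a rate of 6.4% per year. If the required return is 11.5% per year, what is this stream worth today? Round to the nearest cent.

19.08

Value at end of year 6: C₁ / (r − g) = 1.87 / (0.115 − 0.064) = 36.6667
Discount to today: PV = 36.6667 / (1 + 0.115)^6 = 36.6667 / 1.921539 = 19.08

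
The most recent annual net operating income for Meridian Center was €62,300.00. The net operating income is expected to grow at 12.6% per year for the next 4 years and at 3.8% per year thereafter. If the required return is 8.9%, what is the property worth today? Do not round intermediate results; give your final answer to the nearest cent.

D_1 = 70149.80000
D_2 = 78988.67480
D_3 = 88941.24782
D_4 = 100147.84505
Terminal value at year 4: TV = D_4×(1+g_2)/(r−g_2) = 103953.46316/0.051 = 2038303.19927
P_0 = D_1/(1+r)^1 + D_2/(1+r)^2 + D_3/(1+r)^3 + D_4/(1+r)^4 + TV/(1+r)^4
    = 64416.71258 + 66605.34285 + 68868.33430 + 71208.21343 + 1449296.57912 = 1720395.18228

€1720395.18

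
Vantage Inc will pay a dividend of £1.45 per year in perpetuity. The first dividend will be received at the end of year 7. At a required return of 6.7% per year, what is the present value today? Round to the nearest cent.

Value at end of year 6: C / r = £1.45 / 0.067 = £21.6418
Discount to today: PV = £21.6418 / (1 + 0.067)^6 = £21.6418 / 1.475661 = £14.67

£14.67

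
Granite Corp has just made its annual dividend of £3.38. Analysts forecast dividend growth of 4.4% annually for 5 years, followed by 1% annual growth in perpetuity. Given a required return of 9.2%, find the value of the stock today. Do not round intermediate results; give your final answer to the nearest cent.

D_1 = 3.52872
D_2 = 3.68398
D_3 = 3.84608
D_4 = 4.01531
D_5 = 4.19198
Terminal value at year 5: TV = D_5×(1+g_2)/(r−g_2) = 4.23390/0.082 = 51.63292
P_0 = D_1/(1+r)^1 + D_2/(1+r)^2 + D_3/(1+r)^3 + D_4/(1+r)^4 + D_5/(1+r)^5 + TV/(1+r)^5
    = 3.23143 + 3.08939 + 2.95359 + 2.82376 + 2.69964 + 33.25167 = 48.04948

£48.05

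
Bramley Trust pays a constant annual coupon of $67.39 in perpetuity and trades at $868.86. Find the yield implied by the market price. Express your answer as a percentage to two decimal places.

7.76%

P = C/r ⇒ r = C/P = $67.39/$868.86 = 0.077561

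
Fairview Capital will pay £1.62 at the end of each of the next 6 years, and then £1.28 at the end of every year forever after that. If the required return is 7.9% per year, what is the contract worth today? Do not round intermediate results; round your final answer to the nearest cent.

PV of 6-year annuity: £1.62 × [1 − (1+0.079)^−6] / 0.079 = 7.51184
Perpetuity value at year 6: £1.28 / 0.079 = 16.20253
PV of perpetuity: 16.20253 / (1+0.079)^6 = 10.26725
Total PV = 7.51184 + 10.26725 = 17.77909

£17.78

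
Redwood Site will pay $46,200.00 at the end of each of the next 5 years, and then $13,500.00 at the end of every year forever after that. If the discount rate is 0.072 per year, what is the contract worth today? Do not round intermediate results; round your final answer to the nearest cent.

PV of 5-year annuity: $46,200.00 × [1 − (1+0.072)^−5] / 0.072 = 188419.02575
Perpetuity value at year 5: $13,500.00 / 0.072 = 187500.00000
PV of perpetuity: 187500.00000 / (1+0.072)^5 = 132442.49248
Total PV = 188419.02575 + 132442.49248 = 320861.51822

$320861.52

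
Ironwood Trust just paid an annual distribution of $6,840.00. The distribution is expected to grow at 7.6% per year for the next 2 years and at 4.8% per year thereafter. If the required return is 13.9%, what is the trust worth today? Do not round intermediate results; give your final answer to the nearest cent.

D_1 = 7359.84000
D_2 = 7919.18784
Terminal value at year 2: TV = D_2×(1+g_2)/(r−g_2) = 8299.30886/0.091 = 91201.19622
P_0 = D_1/(1+r)^1 + D_2/(1+r)^2 + TV/(1+r)^2
    = 6461.66813 + 6104.26243 + 70299.63766 = 82865.56822

$82865.57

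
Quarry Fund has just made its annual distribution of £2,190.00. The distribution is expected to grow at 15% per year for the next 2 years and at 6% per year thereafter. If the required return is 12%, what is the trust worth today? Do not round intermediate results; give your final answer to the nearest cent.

D_1 = 2518.50000
D_2 = 2896.27500
Terminal value at year 2: TV = D_2×(1+g_2)/(r−g_2) = 3070.05150/0.06 = 51167.52500
P_0 = D_1/(1+r)^1 + D_2/(1+r)^2 + TV/(1+r)^2
    = 2248.66071 + 2308.89270 + 40790.43766 = 45347.99107

£45347.99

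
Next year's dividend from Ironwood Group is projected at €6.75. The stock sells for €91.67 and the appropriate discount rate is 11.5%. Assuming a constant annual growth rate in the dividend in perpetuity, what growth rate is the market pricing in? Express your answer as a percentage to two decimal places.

P = D₁/(r−g) ⇒ g = r − D₁/P = 0.115 − €6.75/€91.67 = 0.041366

4.14%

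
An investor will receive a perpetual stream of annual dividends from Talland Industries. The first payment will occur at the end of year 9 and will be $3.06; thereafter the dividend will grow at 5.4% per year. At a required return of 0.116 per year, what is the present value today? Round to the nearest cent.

Value at end of year 8: C₁ / (r − g) = $3.06 / (0.116 − 0.054) = $49.3548
Discount to today: PV = $49.3548 / (1 + 0.116)^8 = $49.3548 / 2.406099 = $20.51

$20.51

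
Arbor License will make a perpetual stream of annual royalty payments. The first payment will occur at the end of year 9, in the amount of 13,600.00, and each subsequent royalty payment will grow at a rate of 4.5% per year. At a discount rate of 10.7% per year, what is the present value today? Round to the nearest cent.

Value at end of year 8: C₁ / (r − g) = 13,600.00 / (0.107 − 0.045) = 219,354.8387
Discount to today: PV = 219,354.8387 / (1 + 0.107)^8 = 219,354.8387 / 2.255179 = 97,267.16

97267.16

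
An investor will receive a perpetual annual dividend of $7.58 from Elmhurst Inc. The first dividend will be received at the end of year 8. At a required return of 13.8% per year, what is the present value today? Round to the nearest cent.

Value at end of year 7: C / r = $7.58 / 0.138 = $54.9275
Discount to today: PV = $54.9275 / (1 + 0.138)^7 = $54.9275 / 2.471700 = $22.22

$22.22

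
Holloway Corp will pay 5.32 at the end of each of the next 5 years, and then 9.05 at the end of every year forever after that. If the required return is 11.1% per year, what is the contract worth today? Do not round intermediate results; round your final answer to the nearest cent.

PV of 5-year annuity: 5.32 × [1 − (1+0.111)^−5] / 0.111 = 19.61281
Perpetuity value at year 5: 9.05 / 0.111 = 81.53153
PV of perpetuity: 81.53153 / (1+0.111)^5 = 48.16763
Total PV = 19.61281 + 48.16763 = 67.78044

67.78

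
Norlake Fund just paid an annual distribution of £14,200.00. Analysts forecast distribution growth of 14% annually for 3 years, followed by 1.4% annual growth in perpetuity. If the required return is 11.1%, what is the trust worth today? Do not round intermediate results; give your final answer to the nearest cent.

£205234.30

D_1 = 16188.00000
D_2 = 18454.32000
D_3 = 21037.92480
Terminal value at year 3: TV = D_3×(1+g_2)/(r−g_2) = 21332.45575/0.097 = 219922.22420
P_0 = D_1/(1+r)^1 + D_2/(1+r)^2 + D_3/(1+r)^3 + TV/(1+r)^3
    = 14570.65707 + 14950.98925 + 15341.24909 + 160371.40805 = 205234.30346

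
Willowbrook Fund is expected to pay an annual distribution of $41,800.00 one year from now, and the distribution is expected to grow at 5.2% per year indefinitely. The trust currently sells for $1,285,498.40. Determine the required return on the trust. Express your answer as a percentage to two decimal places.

8.45%

P = D₁/(r − g) ⇒ r = D₁/P + g = $41,800.0000/$1,285,498.40 + 0.052 = 0.032517 + 0.052 = 0.084517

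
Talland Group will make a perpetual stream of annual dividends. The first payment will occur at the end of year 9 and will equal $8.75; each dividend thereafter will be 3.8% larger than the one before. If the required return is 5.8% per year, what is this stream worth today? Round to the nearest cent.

$278.67

Value at end of year 8: C₁ / (r − g) = $8.75 / (0.058 − 0.038) = $437.5000
Discount to today: PV = $437.5000 / (1 + 0.058)^8 = $437.5000 / 1.569948 = $278.67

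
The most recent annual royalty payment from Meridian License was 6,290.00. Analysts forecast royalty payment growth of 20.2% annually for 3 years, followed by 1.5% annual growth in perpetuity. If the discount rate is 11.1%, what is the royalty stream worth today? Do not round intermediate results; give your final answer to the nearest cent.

D_1 = 7560.58000
D_2 = 9087.81716
D_3 = 10923.55623
Terminal value at year 3: TV = D_3×(1+g_2)/(r−g_2) = 11087.40957/0.096 = 115493.84968
P_0 = D_1/(1+r)^1 + D_2/(1+r)^2 + D_3/(1+r)^3 + TV/(1+r)^3
    = 6805.20252 + 7362.60435 + 7965.66195 + 84220.27998 = 106353.74879

106353.75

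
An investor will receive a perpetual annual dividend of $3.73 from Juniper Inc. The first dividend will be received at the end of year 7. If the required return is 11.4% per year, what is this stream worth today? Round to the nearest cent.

Value at end of year 6: C / r = $3.73 / 0.114 = $32.7193
Discount to today: PV = $32.7193 / (1 + 0.114)^6 = $32.7193 / 1.911222 = $17.12

$17.12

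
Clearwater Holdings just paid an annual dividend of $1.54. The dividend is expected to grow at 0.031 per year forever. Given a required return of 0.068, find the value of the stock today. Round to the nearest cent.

$42.91

D₁ = D₀ × (1 + g) = $1.54 × 1.031 = $1.5877
Growing perpetuity: P = D₁ / (r − g) = $1.5877 / (0.068 − 0.031) = $42.91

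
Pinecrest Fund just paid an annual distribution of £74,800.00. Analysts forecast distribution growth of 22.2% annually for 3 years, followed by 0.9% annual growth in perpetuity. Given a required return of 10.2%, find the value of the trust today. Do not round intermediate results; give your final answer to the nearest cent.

D_1 = 91405.60000
D_2 = 111697.64320
D_3 = 136494.51999
Terminal value at year 3: TV = D_3×(1+g_2)/(r−g_2) = 137722.97067/0.093 = 1480892.15775
P_0 = D_1/(1+r)^1 + D_2/(1+r)^2 + D_3/(1+r)^3 + TV/(1+r)^3
    = 82945.19056 + 91977.33473 + 101993.01546 + 1106569.38276 = 1383484.92351

£1383484.92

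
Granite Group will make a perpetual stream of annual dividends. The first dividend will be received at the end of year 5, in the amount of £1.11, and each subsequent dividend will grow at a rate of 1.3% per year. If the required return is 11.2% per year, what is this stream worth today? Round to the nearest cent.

Value at end of year 4: C₁ / (r − g) = £1.11 / (0.112 − 0.013) = £11.2121
Discount to today: PV = £11.2121 / (1 + 0.112)^4 = £11.2121 / 1.529041 = £7.33

£7.33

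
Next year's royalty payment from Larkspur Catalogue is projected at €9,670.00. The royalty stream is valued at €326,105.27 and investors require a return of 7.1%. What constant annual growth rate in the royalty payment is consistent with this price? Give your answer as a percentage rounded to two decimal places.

4.13%

P = D₁/(r−g) ⇒ g = r − D₁/P = 0.071 − €9,670.00/€326,105.27 = 0.041347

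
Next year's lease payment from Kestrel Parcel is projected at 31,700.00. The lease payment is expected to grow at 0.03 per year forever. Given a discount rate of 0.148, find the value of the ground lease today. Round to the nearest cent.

Growing perpetuity: P = D₁ / (r − g) = 31,700.0000 / (0.148 − 0.03) = 268,644.07

268644.07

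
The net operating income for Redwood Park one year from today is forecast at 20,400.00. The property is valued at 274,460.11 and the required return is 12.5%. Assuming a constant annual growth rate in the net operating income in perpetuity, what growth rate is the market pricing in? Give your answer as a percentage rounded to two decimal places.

P = D₁/(r−g) ⇒ g = r − D₁/P = 0.125 − 20,400.00/274,460.11 = 0.050672

5.07%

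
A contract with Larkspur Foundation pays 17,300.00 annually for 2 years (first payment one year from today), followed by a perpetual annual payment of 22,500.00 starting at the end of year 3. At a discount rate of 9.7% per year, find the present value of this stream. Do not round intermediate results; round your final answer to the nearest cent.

PV of 2-year annuity: 17,300.00 × [1 − (1+0.097)^−2] / 0.097 = 30146.10993
Perpetuity value at year 2: 22,500.00 / 0.097 = 231958.76289
PV of perpetuity: 231958.76289 / (1+0.097)^2 = 192751.39449
Total PV = 30146.10993 + 192751.39449 = 222897.50441

222897.50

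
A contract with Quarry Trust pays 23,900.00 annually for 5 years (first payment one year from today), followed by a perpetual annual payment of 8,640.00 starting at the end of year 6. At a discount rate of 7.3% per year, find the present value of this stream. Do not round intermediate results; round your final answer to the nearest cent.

PV of 5-year annuity: 23,900.00 × [1 − (1+0.073)^−5] / 0.073 = 97212.57215
Perpetuity value at year 5: 8,640.00 / 0.073 = 118356.16438
PV of perpetuity: 118356.16438 / (1+0.073)^5 = 83213.20943
Total PV = 97212.57215 + 83213.20943 = 180425.78158

180425.78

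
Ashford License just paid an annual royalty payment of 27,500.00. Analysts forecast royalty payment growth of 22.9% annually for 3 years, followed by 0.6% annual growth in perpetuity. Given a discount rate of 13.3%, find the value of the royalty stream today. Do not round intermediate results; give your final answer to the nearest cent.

D_1 = 33797.50000
D_2 = 41537.12750
D_3 = 51049.12970
Terminal value at year 3: TV = D_3×(1+g_2)/(r−g_2) = 51355.42448/0.127 = 404373.42107
P_0 = D_1/(1+r)^1 + D_2/(1+r)^2 + D_3/(1+r)^3 + TV/(1+r)^3
    = 29830.09709 + 32357.62517 + 35099.31274 + 278030.77653 = 375317.81153

375317.81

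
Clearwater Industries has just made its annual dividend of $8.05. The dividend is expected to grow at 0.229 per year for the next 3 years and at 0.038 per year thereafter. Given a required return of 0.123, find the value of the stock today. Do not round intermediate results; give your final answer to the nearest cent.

$157.85

D_1 = 9.89345
D_2 = 12.15905
D_3 = 14.94347
Terminal value at year 3: TV = D_3×(1+g_2)/(r−g_2) = 15.51132/0.085 = 182.48617
P_0 = D_1/(1+r)^1 + D_2/(1+r)^2 + D_3/(1+r)^3 + TV/(1+r)^3
    = 8.80984 + 9.64140 + 10.55145 + 128.85186 = 157.85455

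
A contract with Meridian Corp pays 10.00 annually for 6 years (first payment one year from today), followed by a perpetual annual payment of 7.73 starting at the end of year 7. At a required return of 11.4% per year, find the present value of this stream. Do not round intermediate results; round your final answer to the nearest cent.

77.30

PV of 6-year annuity: 10.00 × [1 − (1+0.114)^−6] / 0.114 = 41.82233
Perpetuity value at year 6: 7.73 / 0.114 = 67.80702
PV of perpetuity: 67.80702 / (1+0.114)^6 = 35.47836
Total PV = 41.82233 + 35.47836 = 77.30069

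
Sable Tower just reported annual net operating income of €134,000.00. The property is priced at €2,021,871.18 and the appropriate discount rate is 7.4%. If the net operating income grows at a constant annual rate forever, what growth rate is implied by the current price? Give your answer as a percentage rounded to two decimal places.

P = D₀(1+g)/(r−g) ⇒ P(r−g) = D₀(1+g) ⇒ g(P+D₀) = P·r − D₀
g = (P·r − D₀)/(P + D₀) = (€2,021,871.18×0.074 − €134,000.00) / (€2,021,871.18 + €134,000.00) = 0.007245

0.72%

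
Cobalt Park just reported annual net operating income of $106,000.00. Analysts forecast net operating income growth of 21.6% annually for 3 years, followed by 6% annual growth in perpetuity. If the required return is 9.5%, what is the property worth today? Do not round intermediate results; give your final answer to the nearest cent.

D_1 = 128896.00000
D_2 = 156737.53600
D_3 = 190592.84378
Terminal value at year 3: TV = D_3×(1+g_2)/(r−g_2) = 202028.41440/0.035 = 5772240.41150
P_0 = D_1/(1+r)^1 + D_2/(1+r)^2 + D_3/(1+r)^3 + TV/(1+r)^3
    = 117713.24201 + 130720.82400 + 145165.77350 + 4396449.14042 = 4790048.97994

$4790048.98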